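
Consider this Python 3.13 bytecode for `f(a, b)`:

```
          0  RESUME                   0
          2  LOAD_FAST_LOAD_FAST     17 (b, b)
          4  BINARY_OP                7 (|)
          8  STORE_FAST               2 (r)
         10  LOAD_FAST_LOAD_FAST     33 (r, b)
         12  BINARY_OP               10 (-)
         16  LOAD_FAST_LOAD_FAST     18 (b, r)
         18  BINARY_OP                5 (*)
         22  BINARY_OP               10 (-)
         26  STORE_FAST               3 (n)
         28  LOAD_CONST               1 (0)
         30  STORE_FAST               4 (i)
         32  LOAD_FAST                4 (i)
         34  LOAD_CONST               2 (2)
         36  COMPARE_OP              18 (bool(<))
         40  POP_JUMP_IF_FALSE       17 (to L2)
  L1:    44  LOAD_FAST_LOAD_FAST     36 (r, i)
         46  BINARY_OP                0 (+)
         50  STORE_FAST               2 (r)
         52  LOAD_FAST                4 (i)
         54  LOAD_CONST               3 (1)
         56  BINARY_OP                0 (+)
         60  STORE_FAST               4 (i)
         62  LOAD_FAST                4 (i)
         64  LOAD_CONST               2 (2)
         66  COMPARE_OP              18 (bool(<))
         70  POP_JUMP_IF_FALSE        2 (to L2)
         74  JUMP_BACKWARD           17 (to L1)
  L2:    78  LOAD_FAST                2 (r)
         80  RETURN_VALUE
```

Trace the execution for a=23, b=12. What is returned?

13

LOAD_FAST_LOAD_FAST b,b → push 12,12. Stack: [12, 12]
BINARY_OP | → 12 | 12 = 12. Stack: [12]
STORE_FAST r → r=12. Stack: []
LOAD_FAST_LOAD_FAST r,b → push 12,12. Stack: [12, 12]
BINARY_OP - → 12 - 12 = 0. Stack: [0]
LOAD_FAST_LOAD_FAST b,r → push 12,12. Stack: [0, 12, 12]
BINARY_OP * → 12 * 12 = 144. Stack: [0, 144]
BINARY_OP - → 0 - 144 = -144. Stack: [-144]
STORE_FAST n → n=-144. Stack: []
LOAD_CONST → push 0. Stack: [0]
STORE_FAST i → i=0. Stack: []
LOAD_FAST i → push 0. Stack: [0]
LOAD_CONST → push 2. Stack: [0, 2]
COMPARE_OP bool(<) → 0 vs 2 = True. Stack: [True]
POP_JUMP_IF_FALSE → pop True; no jump. Stack: []
LOAD_FAST_LOAD_FAST r,i → push 12,0. Stack: [12, 0]
BINARY_OP + → 12 + 0 = 12. Stack: [12]
STORE_FAST r → r=12. Stack: []
LOAD_FAST i → push 0. Stack: [0]
LOAD_CONST → push 1. Stack: [0, 1]
BINARY_OP + → 0 + 1 = 1. Stack: [1]
STORE_FAST i → i=1. Stack: []
LOAD_FAST i → push 1. Stack: [1]
LOAD_CONST → push 2. Stack: [1, 2]
COMPARE_OP bool(<) → 1 vs 2 = True. Stack: [True]
POP_JUMP_IF_FALSE → pop True; no jump. Stack: []
LOAD_FAST_LOAD_FAST r,i → push 12,1. Stack: [12, 1]
BINARY_OP + → 12 + 1 = 13. Stack: [13]
STORE_FAST r → r=13. Stack: []
LOAD_FAST i → push 1. Stack: [1]
LOAD_CONST → push 1. Stack: [1, 1]
BINARY_OP + → 1 + 1 = 2. Stack: [2]
STORE_FAST i → i=2. Stack: []
LOAD_FAST i → push 2. Stack: [2]
LOAD_CONST → push 2. Stack: [2, 2]
COMPARE_OP bool(<) → 2 vs 2 = False. Stack: [False]
POP_JUMP_IF_FALSE → pop False; jump. Stack: []
LOAD_FAST r → push 13. Stack: [13]
RETURN_VALUE → return 13.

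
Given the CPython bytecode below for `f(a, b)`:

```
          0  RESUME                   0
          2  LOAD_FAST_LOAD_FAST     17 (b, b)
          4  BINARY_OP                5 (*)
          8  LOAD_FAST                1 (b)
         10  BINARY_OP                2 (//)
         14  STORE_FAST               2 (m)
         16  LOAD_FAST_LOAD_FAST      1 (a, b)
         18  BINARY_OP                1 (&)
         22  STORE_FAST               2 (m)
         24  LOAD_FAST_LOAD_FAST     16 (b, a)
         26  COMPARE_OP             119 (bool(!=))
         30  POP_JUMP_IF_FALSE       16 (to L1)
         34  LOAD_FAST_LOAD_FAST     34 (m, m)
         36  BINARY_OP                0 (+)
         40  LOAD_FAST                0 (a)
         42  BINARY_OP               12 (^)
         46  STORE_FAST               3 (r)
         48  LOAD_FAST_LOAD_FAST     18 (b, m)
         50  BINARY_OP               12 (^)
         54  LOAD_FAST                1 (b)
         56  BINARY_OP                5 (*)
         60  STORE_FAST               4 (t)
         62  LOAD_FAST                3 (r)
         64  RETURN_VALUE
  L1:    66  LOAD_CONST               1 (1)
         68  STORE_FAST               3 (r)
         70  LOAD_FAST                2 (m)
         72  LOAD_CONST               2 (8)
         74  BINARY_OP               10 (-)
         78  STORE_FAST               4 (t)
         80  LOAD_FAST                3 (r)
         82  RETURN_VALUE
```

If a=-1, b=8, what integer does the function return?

-17

LOAD_FAST_LOAD_FAST b,b → push 8,8. Stack: [8, 8]
BINARY_OP * → 8 * 8 = 64. Stack: [64]
LOAD_FAST b → push 8. Stack: [64, 8]
BINARY_OP // → 64 // 8 = 8. Stack: [8]
STORE_FAST m → m=8. Stack: []
LOAD_FAST_LOAD_FAST a,b → push -1,8. Stack: [-1, 8]
BINARY_OP & → -1 & 8 = 8. Stack: [8]
STORE_FAST m → m=8. Stack: []
LOAD_FAST_LOAD_FAST b,a → push 8,-1. Stack: [8, -1]
COMPARE_OP bool(!=) → 8 vs -1 = True. Stack: [True]
POP_JUMP_IF_FALSE → pop True; no jump. Stack: []
LOAD_FAST_LOAD_FAST m,m → push 8,8. Stack: [8, 8]
BINARY_OP + → 8 + 8 = 16. Stack: [16]
LOAD_FAST a → push -1. Stack: [16, -1]
BINARY_OP ^ → 16 ^ -1 = -17. Stack: [-17]
STORE_FAST r → r=-17. Stack: []
LOAD_FAST_LOAD_FAST b,m → push 8,8. Stack: [8, 8]
BINARY_OP ^ → 8 ^ 8 = 0. Stack: [0]
LOAD_FAST b → push 8. Stack: [0, 8]
BINARY_OP * → 0 * 8 = 0. Stack: [0]
STORE_FAST t → t=0. Stack: []
LOAD_FAST r → push -17. Stack: [-17]
RETURN_VALUE → return -17.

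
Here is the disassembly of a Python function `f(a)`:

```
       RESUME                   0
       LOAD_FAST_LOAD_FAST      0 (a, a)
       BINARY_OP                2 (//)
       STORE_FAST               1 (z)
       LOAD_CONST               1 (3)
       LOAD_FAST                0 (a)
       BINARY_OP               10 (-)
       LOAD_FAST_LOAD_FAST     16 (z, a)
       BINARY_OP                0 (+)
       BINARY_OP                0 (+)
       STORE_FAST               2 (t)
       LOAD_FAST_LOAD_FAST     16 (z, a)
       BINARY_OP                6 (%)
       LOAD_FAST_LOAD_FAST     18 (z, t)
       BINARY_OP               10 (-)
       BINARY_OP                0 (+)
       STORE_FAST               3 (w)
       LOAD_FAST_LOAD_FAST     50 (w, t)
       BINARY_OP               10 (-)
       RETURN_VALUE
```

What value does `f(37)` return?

LOAD_FAST_LOAD_FAST a,a → push 37,37. Stack: [37, 37]
BINARY_OP // → 37 // 37 = 1. Stack: [1]
STORE_FAST z → z=1. Stack: []
LOAD_CONST → push 3. Stack: [3]
LOAD_FAST a → push 37. Stack: [3, 37]
BINARY_OP - → 3 - 37 = -34. Stack: [-34]
LOAD_FAST_LOAD_FAST z,a → push 1,37. Stack: [-34, 1, 37]
BINARY_OP + → 1 + 37 = 38. Stack: [-34, 38]
BINARY_OP + → -34 + 38 = 4. Stack: [4]
STORE_FAST t → t=4. Stack: []
LOAD_FAST_LOAD_FAST z,a → push 1,37. Stack: [1, 37]
BINARY_OP % → 1 % 37 = 1. Stack: [1]
LOAD_FAST_LOAD_FAST z,t → push 1,4. Stack: [1, 1, 4]
BINARY_OP - → 1 - 4 = -3. Stack: [1, -3]
BINARY_OP + → 1 + -3 = -2. Stack: [-2]
STORE_FAST w → w=-2. Stack: []
LOAD_FAST_LOAD_FAST w,t → push -2,4. Stack: [-2, 4]
BINARY_OP - → -2 - 4 = -6. Stack: [-6]
RETURN_VALUE → return -6.

-6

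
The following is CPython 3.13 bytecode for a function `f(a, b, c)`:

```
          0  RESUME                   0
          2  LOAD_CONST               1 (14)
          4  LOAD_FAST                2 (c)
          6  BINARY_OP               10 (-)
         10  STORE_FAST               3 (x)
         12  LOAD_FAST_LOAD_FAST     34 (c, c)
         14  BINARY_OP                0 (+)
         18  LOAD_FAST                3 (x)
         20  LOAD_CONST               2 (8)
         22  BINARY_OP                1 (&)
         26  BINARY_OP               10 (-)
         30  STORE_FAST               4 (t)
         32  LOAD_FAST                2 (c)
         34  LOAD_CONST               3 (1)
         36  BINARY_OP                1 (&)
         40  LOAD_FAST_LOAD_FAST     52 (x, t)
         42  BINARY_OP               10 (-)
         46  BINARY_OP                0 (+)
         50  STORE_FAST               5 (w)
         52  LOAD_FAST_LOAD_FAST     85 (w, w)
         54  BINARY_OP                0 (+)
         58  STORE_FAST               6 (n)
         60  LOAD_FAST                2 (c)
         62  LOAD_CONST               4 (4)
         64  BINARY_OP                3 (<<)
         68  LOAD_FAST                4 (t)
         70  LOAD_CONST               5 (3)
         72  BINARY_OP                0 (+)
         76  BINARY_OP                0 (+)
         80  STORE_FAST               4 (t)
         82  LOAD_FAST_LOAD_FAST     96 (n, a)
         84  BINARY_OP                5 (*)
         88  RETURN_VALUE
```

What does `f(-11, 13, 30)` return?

1672

LOAD_CONST → push 14. Stack: [14]
LOAD_FAST c → push 30. Stack: [14, 30]
BINARY_OP - → 14 - 30 = -16. Stack: [-16]
STORE_FAST x → x=-16. Stack: []
LOAD_FAST_LOAD_FAST c,c → push 30,30. Stack: [30, 30]
BINARY_OP + → 30 + 30 = 60. Stack: [60]
LOAD_FAST x → push -16. Stack: [60, -16]
LOAD_CONST → push 8. Stack: [60, -16, 8]
BINARY_OP & → -16 & 8 = 0. Stack: [60, 0]
BINARY_OP - → 60 - 0 = 60. Stack: [60]
STORE_FAST t → t=60. Stack: []
LOAD_FAST c → push 30. Stack: [30]
LOAD_CONST → push 1. Stack: [30, 1]
BINARY_OP & → 30 & 1 = 0. Stack: [0]
LOAD_FAST_LOAD_FAST x,t → push -16,60. Stack: [0, -16, 60]
BINARY_OP - → -16 - 60 = -76. Stack: [0, -76]
BINARY_OP + → 0 + -76 = -76. Stack: [-76]
STORE_FAST w → w=-76. Stack: []
LOAD_FAST_LOAD_FAST w,w → push -76,-76. Stack: [-76, -76]
BINARY_OP + → -76 + -76 = -152. Stack: [-152]
STORE_FAST n → n=-152. Stack: []
LOAD_FAST c → push 30. Stack: [30]
LOAD_CONST → push 4. Stack: [30, 4]
BINARY_OP << → 30 << 4 = 480. Stack: [480]
LOAD_FAST t → push 60. Stack: [480, 60]
LOAD_CONST → push 3. Stack: [480, 60, 3]
BINARY_OP + → 60 + 3 = 63. Stack: [480, 63]
BINARY_OP + → 480 + 63 = 543. Stack: [543]
STORE_FAST t → t=543. Stack: []
LOAD_FAST_LOAD_FAST n,a → push -152,-11. Stack: [-152, -11]
BINARY_OP * → -152 * -11 = 1672. Stack: [1672]
RETURN_VALUE → return 1672.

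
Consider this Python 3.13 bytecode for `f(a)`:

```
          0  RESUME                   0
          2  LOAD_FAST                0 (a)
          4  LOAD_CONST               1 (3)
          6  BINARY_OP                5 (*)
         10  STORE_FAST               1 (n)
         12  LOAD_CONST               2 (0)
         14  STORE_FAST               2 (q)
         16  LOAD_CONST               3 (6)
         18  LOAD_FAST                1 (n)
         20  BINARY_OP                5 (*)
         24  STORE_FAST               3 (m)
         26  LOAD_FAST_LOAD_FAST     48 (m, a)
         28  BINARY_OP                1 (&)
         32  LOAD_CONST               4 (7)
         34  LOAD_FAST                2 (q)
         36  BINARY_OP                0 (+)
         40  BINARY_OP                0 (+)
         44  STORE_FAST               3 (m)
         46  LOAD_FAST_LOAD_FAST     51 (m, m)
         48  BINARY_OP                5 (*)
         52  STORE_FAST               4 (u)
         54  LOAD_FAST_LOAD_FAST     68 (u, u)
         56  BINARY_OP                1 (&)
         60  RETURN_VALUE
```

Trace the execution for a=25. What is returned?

LOAD_FAST a → push 25. Stack: [25]
LOAD_CONST → push 3. Stack: [25, 3]
BINARY_OP * → 25 * 3 = 75. Stack: [75]
STORE_FAST n → n=75. Stack: []
LOAD_CONST → push 0. Stack: [0]
STORE_FAST q → q=0. Stack: []
LOAD_CONST → push 6. Stack: [6]
LOAD_FAST n → push 75. Stack: [6, 75]
BINARY_OP * → 6 * 75 = 450. Stack: [450]
STORE_FAST m → m=450. Stack: []
LOAD_FAST_LOAD_FAST m,a → push 450,25. Stack: [450, 25]
BINARY_OP & → 450 & 25 = 0. Stack: [0]
LOAD_CONST → push 7. Stack: [0, 7]
LOAD_FAST q → push 0. Stack: [0, 7, 0]
BINARY_OP + → 7 + 0 = 7. Stack: [0, 7]
BINARY_OP + → 0 + 7 = 7. Stack: [7]
STORE_FAST m → m=7. Stack: []
LOAD_FAST_LOAD_FAST m,m → push 7,7. Stack: [7, 7]
BINARY_OP * → 7 * 7 = 49. Stack: [49]
STORE_FAST u → u=49. Stack: []
LOAD_FAST_LOAD_FAST u,u → push 49,49. Stack: [49, 49]
BINARY_OP & → 49 & 49 = 49. Stack: [49]
RETURN_VALUE → return 49.

49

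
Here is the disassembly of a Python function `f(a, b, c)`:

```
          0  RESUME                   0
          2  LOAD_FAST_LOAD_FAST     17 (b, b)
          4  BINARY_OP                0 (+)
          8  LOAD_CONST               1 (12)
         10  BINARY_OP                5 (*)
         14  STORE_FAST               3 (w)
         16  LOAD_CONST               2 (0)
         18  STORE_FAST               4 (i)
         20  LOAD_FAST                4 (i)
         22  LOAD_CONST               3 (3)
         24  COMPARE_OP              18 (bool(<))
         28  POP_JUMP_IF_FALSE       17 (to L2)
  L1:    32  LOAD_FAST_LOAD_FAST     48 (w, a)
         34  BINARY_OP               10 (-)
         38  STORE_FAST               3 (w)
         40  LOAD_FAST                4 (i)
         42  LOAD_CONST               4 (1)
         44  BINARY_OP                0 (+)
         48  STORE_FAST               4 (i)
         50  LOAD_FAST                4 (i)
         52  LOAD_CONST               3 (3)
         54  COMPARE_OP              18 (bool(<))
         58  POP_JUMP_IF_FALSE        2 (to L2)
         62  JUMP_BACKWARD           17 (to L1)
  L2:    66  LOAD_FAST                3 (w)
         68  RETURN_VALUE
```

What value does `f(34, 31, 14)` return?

LOAD_FAST_LOAD_FAST b,b → push 31,31. Stack: [31, 31]
BINARY_OP + → 31 + 31 = 62. Stack: [62]
LOAD_CONST → push 12. Stack: [62, 12]
BINARY_OP * → 62 * 12 = 744. Stack: [744]
STORE_FAST w → w=744. Stack: []
LOAD_CONST → push 0. Stack: [0]
STORE_FAST i → i=0. Stack: []
LOAD_FAST i → push 0. Stack: [0]
LOAD_CONST → push 3. Stack: [0, 3]
COMPARE_OP bool(<) → 0 vs 3 = True. Stack: [True]
POP_JUMP_IF_FALSE → pop True; no jump. Stack: []
LOAD_FAST_LOAD_FAST w,a → push 744,34. Stack: [744, 34]
BINARY_OP - → 744 - 34 = 710. Stack: [710]
STORE_FAST w → w=710. Stack: []
LOAD_FAST i → push 0. Stack: [0]
LOAD_CONST → push 1. Stack: [0, 1]
BINARY_OP + → 0 + 1 = 1. Stack: [1]
STORE_FAST i → i=1. Stack: []
LOAD_FAST i → push 1. Stack: [1]
LOAD_CONST → push 3. Stack: [1, 3]
COMPARE_OP bool(<) → 1 vs 3 = True. Stack: [True]
POP_JUMP_IF_FALSE → pop True; no jump. Stack: []
LOAD_FAST_LOAD_FAST w,a → push 710,34. Stack: [710, 34]
BINARY_OP - → 710 - 34 = 676. Stack: [676]
STORE_FAST w → w=676. Stack: []
LOAD_FAST i → push 1. Stack: [1]
LOAD_CONST → push 1. Stack: [1, 1]
BINARY_OP + → 1 + 1 = 2. Stack: [2]
STORE_FAST i → i=2. Stack: []
LOAD_FAST i → push 2. Stack: [2]
LOAD_CONST → push 3. Stack: [2, 3]
COMPARE_OP bool(<) → 2 vs 3 = True. Stack: [True]
POP_JUMP_IF_FALSE → pop True; no jump. Stack: []
LOAD_FAST_LOAD_FAST w,a → push 676,34. Stack: [676, 34]
BINARY_OP - → 676 - 34 = 642. Stack: [642]
STORE_FAST w → w=642. Stack: []
LOAD_FAST i → push 2. Stack: [2]
LOAD_CONST → push 1. Stack: [2, 1]
BINARY_OP + → 2 + 1 = 3. Stack: [3]
STORE_FAST i → i=3. Stack: []
LOAD_FAST i → push 3. Stack: [3]
LOAD_CONST → push 3. Stack: [3, 3]
COMPARE_OP bool(<) → 3 vs 3 = False. Stack: [False]
POP_JUMP_IF_FALSE → pop False; jump. Stack: []
LOAD_FAST w → push 642. Stack: [642]
RETURN_VALUE → return 642.

642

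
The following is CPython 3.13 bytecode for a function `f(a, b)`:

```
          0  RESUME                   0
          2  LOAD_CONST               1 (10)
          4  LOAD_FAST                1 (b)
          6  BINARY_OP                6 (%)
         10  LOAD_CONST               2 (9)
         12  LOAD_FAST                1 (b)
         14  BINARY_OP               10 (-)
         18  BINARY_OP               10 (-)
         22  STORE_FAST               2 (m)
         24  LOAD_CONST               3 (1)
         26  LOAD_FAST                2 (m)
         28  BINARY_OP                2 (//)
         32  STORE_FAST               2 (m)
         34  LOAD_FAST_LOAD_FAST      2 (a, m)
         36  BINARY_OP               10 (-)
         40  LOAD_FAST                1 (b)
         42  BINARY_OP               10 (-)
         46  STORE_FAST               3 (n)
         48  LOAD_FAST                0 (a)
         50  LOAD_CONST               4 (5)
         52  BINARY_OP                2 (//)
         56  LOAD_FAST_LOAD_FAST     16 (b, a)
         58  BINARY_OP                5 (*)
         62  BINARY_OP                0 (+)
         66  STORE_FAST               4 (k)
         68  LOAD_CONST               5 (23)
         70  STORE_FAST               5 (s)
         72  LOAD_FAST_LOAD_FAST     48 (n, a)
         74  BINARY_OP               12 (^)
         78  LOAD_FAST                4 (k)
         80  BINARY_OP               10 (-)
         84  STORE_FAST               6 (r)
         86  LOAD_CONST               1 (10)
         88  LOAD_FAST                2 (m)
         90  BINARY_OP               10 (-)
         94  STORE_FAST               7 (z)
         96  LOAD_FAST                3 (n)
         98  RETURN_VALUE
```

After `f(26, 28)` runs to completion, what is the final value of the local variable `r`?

-761

LOAD_CONST → push 10. Stack: [10]
LOAD_FAST b → push 28. Stack: [10, 28]
BINARY_OP % → 10 % 28 = 10. Stack: [10]
LOAD_CONST → push 9. Stack: [10, 9]
LOAD_FAST b → push 28. Stack: [10, 9, 28]
BINARY_OP - → 9 - 28 = -19. Stack: [10, -19]
BINARY_OP - → 10 - -19 = 29. Stack: [29]
STORE_FAST m → m=29. Stack: []
LOAD_CONST → push 1. Stack: [1]
LOAD_FAST m → push 29. Stack: [1, 29]
BINARY_OP // → 1 // 29 = 0. Stack: [0]
STORE_FAST m → m=0. Stack: []
LOAD_FAST_LOAD_FAST a,m → push 26,0. Stack: [26, 0]
BINARY_OP - → 26 - 0 = 26. Stack: [26]
LOAD_FAST b → push 28. Stack: [26, 28]
BINARY_OP - → 26 - 28 = -2. Stack: [-2]
STORE_FAST n → n=-2. Stack: []
LOAD_FAST a → push 26. Stack: [26]
LOAD_CONST → push 5. Stack: [26, 5]
BINARY_OP // → 26 // 5 = 5. Stack: [5]
LOAD_FAST_LOAD_FAST b,a → push 28,26. Stack: [5, 28, 26]
BINARY_OP * → 28 * 26 = 728. Stack: [5, 728]
BINARY_OP + → 5 + 728 = 733. Stack: [733]
STORE_FAST k → k=733. Stack: []
LOAD_CONST → push 23. Stack: [23]
STORE_FAST s → s=23. Stack: []
LOAD_FAST_LOAD_FAST n,a → push -2,26. Stack: [-2, 26]
BINARY_OP ^ → -2 ^ 26 = -28. Stack: [-28]
LOAD_FAST k → push 733. Stack: [-28, 733]
BINARY_OP - → -28 - 733 = -761. Stack: [-761]
STORE_FAST r → r=-761. Stack: []
LOAD_CONST → push 10. Stack: [10]
LOAD_FAST m → push 0. Stack: [10, 0]
BINARY_OP - → 10 - 0 = 10. Stack: [10]
STORE_FAST z → z=10. Stack: []
LOAD_FAST n → push -2. Stack: [-2]
RETURN_VALUE → return -2.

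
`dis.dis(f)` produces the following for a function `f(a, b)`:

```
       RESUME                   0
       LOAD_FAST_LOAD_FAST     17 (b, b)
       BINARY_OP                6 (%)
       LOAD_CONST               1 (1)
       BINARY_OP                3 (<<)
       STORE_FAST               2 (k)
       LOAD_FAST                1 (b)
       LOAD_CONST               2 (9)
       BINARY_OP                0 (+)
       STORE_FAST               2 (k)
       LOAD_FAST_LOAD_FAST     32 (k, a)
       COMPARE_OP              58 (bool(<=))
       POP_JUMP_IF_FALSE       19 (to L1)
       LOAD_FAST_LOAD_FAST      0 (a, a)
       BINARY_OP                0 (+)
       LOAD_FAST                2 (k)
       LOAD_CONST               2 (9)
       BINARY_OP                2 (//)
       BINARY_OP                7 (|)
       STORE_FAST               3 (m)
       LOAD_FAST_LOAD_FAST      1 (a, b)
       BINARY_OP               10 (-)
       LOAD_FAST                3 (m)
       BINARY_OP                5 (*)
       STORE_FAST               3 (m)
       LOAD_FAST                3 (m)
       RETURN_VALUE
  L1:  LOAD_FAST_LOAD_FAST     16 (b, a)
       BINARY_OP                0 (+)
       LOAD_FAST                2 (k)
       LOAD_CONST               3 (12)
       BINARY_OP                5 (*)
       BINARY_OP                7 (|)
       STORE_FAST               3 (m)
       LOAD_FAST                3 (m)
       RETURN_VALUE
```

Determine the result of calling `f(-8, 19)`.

347

LOAD_FAST_LOAD_FAST b,b → push 19,19. Stack: [19, 19]
BINARY_OP % → 19 % 19 = 0. Stack: [0]
LOAD_CONST → push 1. Stack: [0, 1]
BINARY_OP << → 0 << 1 = 0. Stack: [0]
STORE_FAST k → k=0. Stack: []
LOAD_FAST b → push 19. Stack: [19]
LOAD_CONST → push 9. Stack: [19, 9]
BINARY_OP + → 19 + 9 = 28. Stack: [28]
STORE_FAST k → k=28. Stack: []
LOAD_FAST_LOAD_FAST k,a → push 28,-8. Stack: [28, -8]
COMPARE_OP bool(<=) → 28 vs -8 = False. Stack: [False]
POP_JUMP_IF_FALSE → pop False; jump. Stack: []
LOAD_FAST_LOAD_FAST b,a → push 19,-8. Stack: [19, -8]
BINARY_OP + → 19 + -8 = 11. Stack: [11]
LOAD_FAST k → push 28. Stack: [11, 28]
LOAD_CONST → push 12. Stack: [11, 28, 12]
BINARY_OP * → 28 * 12 = 336. Stack: [11, 336]
BINARY_OP | → 11 | 336 = 347. Stack: [347]
STORE_FAST m → m=347. Stack: []
LOAD_FAST m → push 347. Stack: [347]
RETURN_VALUE → return 347.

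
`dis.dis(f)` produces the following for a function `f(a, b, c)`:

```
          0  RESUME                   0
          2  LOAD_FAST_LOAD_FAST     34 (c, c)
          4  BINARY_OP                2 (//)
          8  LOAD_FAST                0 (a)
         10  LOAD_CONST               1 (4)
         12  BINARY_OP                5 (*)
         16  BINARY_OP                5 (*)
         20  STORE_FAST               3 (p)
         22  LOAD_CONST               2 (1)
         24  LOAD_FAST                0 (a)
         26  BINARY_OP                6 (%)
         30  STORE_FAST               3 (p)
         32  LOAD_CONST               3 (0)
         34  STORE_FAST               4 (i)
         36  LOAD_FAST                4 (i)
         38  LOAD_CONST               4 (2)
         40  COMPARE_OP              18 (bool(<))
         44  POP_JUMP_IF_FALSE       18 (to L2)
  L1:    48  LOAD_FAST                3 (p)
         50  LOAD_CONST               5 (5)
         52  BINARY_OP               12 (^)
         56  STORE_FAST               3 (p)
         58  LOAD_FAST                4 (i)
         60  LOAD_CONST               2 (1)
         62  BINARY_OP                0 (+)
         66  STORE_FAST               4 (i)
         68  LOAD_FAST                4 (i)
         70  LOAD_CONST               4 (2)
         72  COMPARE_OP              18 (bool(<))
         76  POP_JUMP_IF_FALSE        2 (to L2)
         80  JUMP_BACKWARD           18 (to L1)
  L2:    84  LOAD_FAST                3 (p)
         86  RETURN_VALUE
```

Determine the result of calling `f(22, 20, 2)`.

1

LOAD_FAST_LOAD_FAST c,c → push 2,2. Stack: [2, 2]
BINARY_OP // → 2 // 2 = 1. Stack: [1]
LOAD_FAST a → push 22. Stack: [1, 22]
LOAD_CONST → push 4. Stack: [1, 22, 4]
BINARY_OP * → 22 * 4 = 88. Stack: [1, 88]
BINARY_OP * → 1 * 88 = 88. Stack: [88]
STORE_FAST p → p=88. Stack: []
LOAD_CONST → push 1. Stack: [1]
LOAD_FAST a → push 22. Stack: [1, 22]
BINARY_OP % → 1 % 22 = 1. Stack: [1]
STORE_FAST p → p=1. Stack: []
LOAD_CONST → push 0. Stack: [0]
STORE_FAST i → i=0. Stack: []
LOAD_FAST i → push 0. Stack: [0]
LOAD_CONST → push 2. Stack: [0, 2]
COMPARE_OP bool(<) → 0 vs 2 = True. Stack: [True]
POP_JUMP_IF_FALSE → pop True; no jump. Stack: []
LOAD_FAST p → push 1. Stack: [1]
LOAD_CONST → push 5. Stack: [1, 5]
BINARY_OP ^ → 1 ^ 5 = 4. Stack: [4]
STORE_FAST p → p=4. Stack: []
LOAD_FAST i → push 0. Stack: [0]
LOAD_CONST → push 1. Stack: [0, 1]
BINARY_OP + → 0 + 1 = 1. Stack: [1]
STORE_FAST i → i=1. Stack: []
LOAD_FAST i → push 1. Stack: [1]
LOAD_CONST → push 2. Stack: [1, 2]
COMPARE_OP bool(<) → 1 vs 2 = True. Stack: [True]
POP_JUMP_IF_FALSE → pop True; no jump. Stack: []
LOAD_FAST p → push 4. Stack: [4]
LOAD_CONST → push 5. Stack: [4, 5]
BINARY_OP ^ → 4 ^ 5 = 1. Stack: [1]
STORE_FAST p → p=1. Stack: []
LOAD_FAST i → push 1. Stack: [1]
LOAD_CONST → push 1. Stack: [1, 1]
BINARY_OP + → 1 + 1 = 2. Stack: [2]
STORE_FAST i → i=2. Stack: []
LOAD_FAST i → push 2. Stack: [2]
LOAD_CONST → push 2. Stack: [2, 2]
COMPARE_OP bool(<) → 2 vs 2 = False. Stack: [False]
POP_JUMP_IF_FALSE → pop False; jump. Stack: []
LOAD_FAST p → push 1. Stack: [1]
RETURN_VALUE → return 1.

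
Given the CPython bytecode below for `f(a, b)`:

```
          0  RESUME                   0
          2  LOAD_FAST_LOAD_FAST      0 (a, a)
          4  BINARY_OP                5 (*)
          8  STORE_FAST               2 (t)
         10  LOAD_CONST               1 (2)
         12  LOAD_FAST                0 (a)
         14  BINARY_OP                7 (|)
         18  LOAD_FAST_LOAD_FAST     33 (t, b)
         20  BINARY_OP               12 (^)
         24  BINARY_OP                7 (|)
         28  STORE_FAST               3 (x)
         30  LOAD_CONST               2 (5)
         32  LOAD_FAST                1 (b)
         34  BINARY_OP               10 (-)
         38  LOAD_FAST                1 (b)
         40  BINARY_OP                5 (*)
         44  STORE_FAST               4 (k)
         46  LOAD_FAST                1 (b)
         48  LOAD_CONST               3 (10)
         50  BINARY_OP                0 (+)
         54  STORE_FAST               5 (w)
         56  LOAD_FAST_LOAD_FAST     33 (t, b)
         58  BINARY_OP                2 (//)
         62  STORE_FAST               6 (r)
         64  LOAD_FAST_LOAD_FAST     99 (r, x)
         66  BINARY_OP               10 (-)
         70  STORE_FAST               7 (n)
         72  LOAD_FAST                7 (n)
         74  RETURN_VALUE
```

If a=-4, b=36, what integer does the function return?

LOAD_FAST_LOAD_FAST a,a → push -4,-4. Stack: [-4, -4]
BINARY_OP * → -4 * -4 = 16. Stack: [16]
STORE_FAST t → t=16. Stack: []
LOAD_CONST → push 2. Stack: [2]
LOAD_FAST a → push -4. Stack: [2, -4]
BINARY_OP | → 2 | -4 = -2. Stack: [-2]
LOAD_FAST_LOAD_FAST t,b → push 16,36. Stack: [-2, 16, 36]
BINARY_OP ^ → 16 ^ 36 = 52. Stack: [-2, 52]
BINARY_OP | → -2 | 52 = -2. Stack: [-2]
STORE_FAST x → x=-2. Stack: []
LOAD_CONST → push 5. Stack: [5]
LOAD_FAST b → push 36. Stack: [5, 36]
BINARY_OP - → 5 - 36 = -31. Stack: [-31]
LOAD_FAST b → push 36. Stack: [-31, 36]
BINARY_OP * → -31 * 36 = -1116. Stack: [-1116]
STORE_FAST k → k=-1116. Stack: []
LOAD_FAST b → push 36. Stack: [36]
LOAD_CONST → push 10. Stack: [36, 10]
BINARY_OP + → 36 + 10 = 46. Stack: [46]
STORE_FAST w → w=46. Stack: []
LOAD_FAST_LOAD_FAST t,b → push 16,36. Stack: [16, 36]
BINARY_OP // → 16 // 36 = 0. Stack: [0]
STORE_FAST r → r=0. Stack: []
LOAD_FAST_LOAD_FAST r,x → push 0,-2. Stack: [0, -2]
BINARY_OP - → 0 - -2 = 2. Stack: [2]
STORE_FAST n → n=2. Stack: []
LOAD_FAST n → push 2. Stack: [2]
RETURN_VALUE → return 2.

2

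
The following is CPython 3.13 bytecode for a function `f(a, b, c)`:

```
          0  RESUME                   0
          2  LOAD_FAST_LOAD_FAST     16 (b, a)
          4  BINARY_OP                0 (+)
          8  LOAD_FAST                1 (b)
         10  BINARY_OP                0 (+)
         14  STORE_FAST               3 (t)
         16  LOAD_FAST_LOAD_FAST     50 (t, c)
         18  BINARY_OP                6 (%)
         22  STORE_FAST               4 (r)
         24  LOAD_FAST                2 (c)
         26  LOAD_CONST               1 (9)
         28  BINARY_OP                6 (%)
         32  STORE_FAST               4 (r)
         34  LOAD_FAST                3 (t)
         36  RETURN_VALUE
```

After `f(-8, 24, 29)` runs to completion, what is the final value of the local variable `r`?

LOAD_FAST_LOAD_FAST b,a → push 24,-8. Stack: [24, -8]
BINARY_OP + → 24 + -8 = 16. Stack: [16]
LOAD_FAST b → push 24. Stack: [16, 24]
BINARY_OP + → 16 + 24 = 40. Stack: [40]
STORE_FAST t → t=40. Stack: []
LOAD_FAST_LOAD_FAST t,c → push 40,29. Stack: [40, 29]
BINARY_OP % → 40 % 29 = 11. Stack: [11]
STORE_FAST r → r=11. Stack: []
LOAD_FAST c → push 29. Stack: [29]
LOAD_CONST → push 9. Stack: [29, 9]
BINARY_OP % → 29 % 9 = 2. Stack: [2]
STORE_FAST r → r=2. Stack: []
LOAD_FAST t → push 40. Stack: [40]
RETURN_VALUE → return 40.

2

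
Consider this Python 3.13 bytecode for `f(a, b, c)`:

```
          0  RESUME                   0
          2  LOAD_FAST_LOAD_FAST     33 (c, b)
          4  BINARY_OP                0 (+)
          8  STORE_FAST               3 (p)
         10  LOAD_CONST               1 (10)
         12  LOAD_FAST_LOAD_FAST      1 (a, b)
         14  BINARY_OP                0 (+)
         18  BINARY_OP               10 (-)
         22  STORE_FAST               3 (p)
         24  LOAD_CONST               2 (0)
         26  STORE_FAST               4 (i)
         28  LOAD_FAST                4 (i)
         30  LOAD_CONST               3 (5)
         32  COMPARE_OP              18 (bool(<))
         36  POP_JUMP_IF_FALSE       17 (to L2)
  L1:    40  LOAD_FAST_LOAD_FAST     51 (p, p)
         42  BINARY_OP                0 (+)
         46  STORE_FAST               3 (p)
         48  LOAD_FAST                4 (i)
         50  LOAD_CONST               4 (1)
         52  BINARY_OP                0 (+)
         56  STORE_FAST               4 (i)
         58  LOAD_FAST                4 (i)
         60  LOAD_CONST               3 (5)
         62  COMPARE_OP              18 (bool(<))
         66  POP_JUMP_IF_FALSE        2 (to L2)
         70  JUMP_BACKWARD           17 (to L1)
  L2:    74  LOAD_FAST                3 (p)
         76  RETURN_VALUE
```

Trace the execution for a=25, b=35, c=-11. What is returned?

LOAD_FAST_LOAD_FAST c,b → push -11,35
BINARY_OP + → -11 + 35 = 24
STORE_FAST p → p=24
LOAD_CONST → push 10
LOAD_FAST_LOAD_FAST a,b → push 25,35
BINARY_OP + → 25 + 35 = 60
BINARY_OP - → 10 - 60 = -50
STORE_FAST p → p=-50
LOAD_CONST → push 0
STORE_FAST i → i=0
LOAD_FAST i → push 0
LOAD_CONST → push 5
COMPARE_OP bool(<) → 0 vs 5 = True
POP_JUMP_IF_FALSE → pop True; no jump
LOAD_FAST_LOAD_FAST p,p → push -50,-50
BINARY_OP + → -50 + -50 = -100
STORE_FAST p → p=-100
LOAD_FAST i → push 0
LOAD_CONST → push 1
BINARY_OP + → 0 + 1 = 1
STORE_FAST i → i=1
LOAD_FAST i → push 1
LOAD_CONST → push 5
COMPARE_OP bool(<) → 1 vs 5 = True
POP_JUMP_IF_FALSE → pop True; no jump
LOAD_FAST_LOAD_FAST p,p → push -100,-100
BINARY_OP + → -100 + -100 = -200
STORE_FAST p → p=-200
LOAD_FAST i → push 1
LOAD_CONST → push 1
BINARY_OP + → 1 + 1 = 2
STORE_FAST i → i=2
LOAD_FAST i → push 2
LOAD_CONST → push 5
COMPARE_OP bool(<) → 2 vs 5 = True
POP_JUMP_IF_FALSE → pop True; no jump
LOAD_FAST_LOAD_FAST p,p → push -200,-200
BINARY_OP + → -200 + -200 = -400
STORE_FAST p → p=-400
LOAD_FAST i → push 2
LOAD_CONST → push 1
BINARY_OP + → 2 + 1 = 3
STORE_FAST i → i=3
LOAD_FAST i → push 3
LOAD_CONST → push 5
COMPARE_OP bool(<) → 3 vs 5 = True
POP_JUMP_IF_FALSE → pop True; no jump
LOAD_FAST_LOAD_FAST p,p → push -400,-400
BINARY_OP + → -400 + -400 = -800
STORE_FAST p → p=-800
LOAD_FAST i → push 3
LOAD_CONST → push 1
BINARY_OP + → 3 + 1 = 4
STORE_FAST i → i=4
LOAD_FAST i → push 4
LOAD_CONST → push 5
COMPARE_OP bool(<) → 4 vs 5 = True
POP_JUMP_IF_FALSE → pop True; no jump
LOAD_FAST_LOAD_FAST p,p → push -800,-800
BINARY_OP + → -800 + -800 = -1600
STORE_FAST p → p=-1600
LOAD_FAST i → push 4
LOAD_CONST → push 1
BINARY_OP + → 4 + 1 = 5
STORE_FAST i → i=5
LOAD_FAST i → push 5
LOAD_CONST → push 5
COMPARE_OP bool(<) → 5 vs 5 = False
POP_JUMP_IF_FALSE → pop False; jump
LOAD_FAST p → push -1600
RETURN_VALUE → return -1600.

-1600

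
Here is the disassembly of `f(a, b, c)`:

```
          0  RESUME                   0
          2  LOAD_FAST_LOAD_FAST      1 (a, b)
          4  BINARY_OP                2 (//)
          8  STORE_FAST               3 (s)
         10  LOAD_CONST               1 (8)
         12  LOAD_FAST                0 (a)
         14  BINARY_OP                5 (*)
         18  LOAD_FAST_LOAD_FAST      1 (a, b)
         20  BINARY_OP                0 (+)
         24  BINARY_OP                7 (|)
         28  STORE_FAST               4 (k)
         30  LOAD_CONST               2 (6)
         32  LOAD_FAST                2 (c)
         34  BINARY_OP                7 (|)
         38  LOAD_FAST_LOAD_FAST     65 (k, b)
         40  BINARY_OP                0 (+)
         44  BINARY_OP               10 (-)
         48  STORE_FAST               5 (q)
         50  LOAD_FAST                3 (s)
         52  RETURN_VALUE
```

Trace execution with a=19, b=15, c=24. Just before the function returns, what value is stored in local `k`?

186

LOAD_FAST_LOAD_FAST a,b → push 19,15. Stack: [19, 15]
BINARY_OP // → 19 // 15 = 1. Stack: [1]
STORE_FAST s → s=1. Stack: []
LOAD_CONST → push 8. Stack: [8]
LOAD_FAST a → push 19. Stack: [8, 19]
BINARY_OP * → 8 * 19 = 152. Stack: [152]
LOAD_FAST_LOAD_FAST a,b → push 19,15. Stack: [152, 19, 15]
BINARY_OP + → 19 + 15 = 34. Stack: [152, 34]
BINARY_OP | → 152 | 34 = 186. Stack: [186]
STORE_FAST k → k=186. Stack: []
LOAD_CONST → push 6. Stack: [6]
LOAD_FAST c → push 24. Stack: [6, 24]
BINARY_OP | → 6 | 24 = 30. Stack: [30]
LOAD_FAST_LOAD_FAST k,b → push 186,15. Stack: [30, 186, 15]
BINARY_OP + → 186 + 15 = 201. Stack: [30, 201]
BINARY_OP - → 30 - 201 = -171. Stack: [-171]
STORE_FAST q → q=-171. Stack: []
LOAD_FAST s → push 1. Stack: [1]
RETURN_VALUE → return 1.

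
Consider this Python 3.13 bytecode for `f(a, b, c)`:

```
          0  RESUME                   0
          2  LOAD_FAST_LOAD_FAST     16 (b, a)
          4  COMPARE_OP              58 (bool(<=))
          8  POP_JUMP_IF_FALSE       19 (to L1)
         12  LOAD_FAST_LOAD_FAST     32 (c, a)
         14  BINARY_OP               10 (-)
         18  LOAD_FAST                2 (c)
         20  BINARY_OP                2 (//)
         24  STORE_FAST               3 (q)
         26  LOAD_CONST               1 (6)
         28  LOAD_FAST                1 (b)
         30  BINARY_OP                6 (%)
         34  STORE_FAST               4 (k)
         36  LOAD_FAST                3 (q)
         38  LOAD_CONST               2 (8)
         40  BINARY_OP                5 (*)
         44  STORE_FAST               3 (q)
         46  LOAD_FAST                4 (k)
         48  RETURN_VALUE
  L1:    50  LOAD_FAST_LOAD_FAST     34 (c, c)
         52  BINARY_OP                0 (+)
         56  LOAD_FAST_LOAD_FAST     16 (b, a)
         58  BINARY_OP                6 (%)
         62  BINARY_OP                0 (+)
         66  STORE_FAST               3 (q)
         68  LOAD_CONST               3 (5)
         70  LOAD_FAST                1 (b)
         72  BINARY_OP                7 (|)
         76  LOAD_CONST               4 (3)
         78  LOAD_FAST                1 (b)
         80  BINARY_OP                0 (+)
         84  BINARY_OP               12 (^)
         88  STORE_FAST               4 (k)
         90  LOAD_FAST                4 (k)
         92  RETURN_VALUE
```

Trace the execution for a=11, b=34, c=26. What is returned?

2

LOAD_FAST_LOAD_FAST b,a → push 34,11. Stack: [34, 11]
COMPARE_OP bool(<=) → 34 vs 11 = False. Stack: [False]
POP_JUMP_IF_FALSE → pop False; jump. Stack: []
LOAD_FAST_LOAD_FAST c,c → push 26,26. Stack: [26, 26]
BINARY_OP + → 26 + 26 = 52. Stack: [52]
LOAD_FAST_LOAD_FAST b,a → push 34,11. Stack: [52, 34, 11]
BINARY_OP % → 34 % 11 = 1. Stack: [52, 1]
BINARY_OP + → 52 + 1 = 53. Stack: [53]
STORE_FAST q → q=53. Stack: []
LOAD_CONST → push 5. Stack: [5]
LOAD_FAST b → push 34. Stack: [5, 34]
BINARY_OP | → 5 | 34 = 39. Stack: [39]
LOAD_CONST → push 3. Stack: [39, 3]
LOAD_FAST b → push 34. Stack: [39, 3, 34]
BINARY_OP + → 3 + 34 = 37. Stack: [39, 37]
BINARY_OP ^ → 39 ^ 37 = 2. Stack: [2]
STORE_FAST k → k=2. Stack: []
LOAD_FAST k → push 2. Stack: [2]
RETURN_VALUE → return 2.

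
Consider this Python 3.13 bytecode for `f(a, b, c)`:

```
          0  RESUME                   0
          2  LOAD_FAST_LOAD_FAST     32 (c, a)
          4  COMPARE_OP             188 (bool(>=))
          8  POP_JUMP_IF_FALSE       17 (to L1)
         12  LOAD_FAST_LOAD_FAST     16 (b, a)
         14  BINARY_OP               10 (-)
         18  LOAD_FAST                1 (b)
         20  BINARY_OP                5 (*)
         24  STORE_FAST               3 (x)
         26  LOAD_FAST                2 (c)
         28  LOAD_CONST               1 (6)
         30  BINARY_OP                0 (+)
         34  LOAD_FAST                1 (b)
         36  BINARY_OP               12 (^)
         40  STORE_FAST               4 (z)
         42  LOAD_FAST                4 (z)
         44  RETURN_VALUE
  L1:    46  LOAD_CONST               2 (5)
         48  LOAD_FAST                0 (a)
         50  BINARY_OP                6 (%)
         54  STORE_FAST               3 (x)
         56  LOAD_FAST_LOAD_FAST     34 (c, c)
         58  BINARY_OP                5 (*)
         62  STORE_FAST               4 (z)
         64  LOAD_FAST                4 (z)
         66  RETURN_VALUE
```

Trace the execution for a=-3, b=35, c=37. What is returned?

8

LOAD_FAST_LOAD_FAST c,a → push 37,-3. Stack: [37, -3]
COMPARE_OP bool(>=) → 37 vs -3 = True. Stack: [True]
POP_JUMP_IF_FALSE → pop True; no jump. Stack: []
LOAD_FAST_LOAD_FAST b,a → push 35,-3. Stack: [35, -3]
BINARY_OP - → 35 - -3 = 38. Stack: [38]
LOAD_FAST b → push 35. Stack: [38, 35]
BINARY_OP * → 38 * 35 = 1330. Stack: [1330]
STORE_FAST x → x=1330. Stack: []
LOAD_FAST c → push 37. Stack: [37]
LOAD_CONST → push 6. Stack: [37, 6]
BINARY_OP + → 37 + 6 = 43. Stack: [43]
LOAD_FAST b → push 35. Stack: [43, 35]
BINARY_OP ^ → 43 ^ 35 = 8. Stack: [8]
STORE_FAST z → z=8. Stack: []
LOAD_FAST z → push 8. Stack: [8]
RETURN_VALUE → return 8.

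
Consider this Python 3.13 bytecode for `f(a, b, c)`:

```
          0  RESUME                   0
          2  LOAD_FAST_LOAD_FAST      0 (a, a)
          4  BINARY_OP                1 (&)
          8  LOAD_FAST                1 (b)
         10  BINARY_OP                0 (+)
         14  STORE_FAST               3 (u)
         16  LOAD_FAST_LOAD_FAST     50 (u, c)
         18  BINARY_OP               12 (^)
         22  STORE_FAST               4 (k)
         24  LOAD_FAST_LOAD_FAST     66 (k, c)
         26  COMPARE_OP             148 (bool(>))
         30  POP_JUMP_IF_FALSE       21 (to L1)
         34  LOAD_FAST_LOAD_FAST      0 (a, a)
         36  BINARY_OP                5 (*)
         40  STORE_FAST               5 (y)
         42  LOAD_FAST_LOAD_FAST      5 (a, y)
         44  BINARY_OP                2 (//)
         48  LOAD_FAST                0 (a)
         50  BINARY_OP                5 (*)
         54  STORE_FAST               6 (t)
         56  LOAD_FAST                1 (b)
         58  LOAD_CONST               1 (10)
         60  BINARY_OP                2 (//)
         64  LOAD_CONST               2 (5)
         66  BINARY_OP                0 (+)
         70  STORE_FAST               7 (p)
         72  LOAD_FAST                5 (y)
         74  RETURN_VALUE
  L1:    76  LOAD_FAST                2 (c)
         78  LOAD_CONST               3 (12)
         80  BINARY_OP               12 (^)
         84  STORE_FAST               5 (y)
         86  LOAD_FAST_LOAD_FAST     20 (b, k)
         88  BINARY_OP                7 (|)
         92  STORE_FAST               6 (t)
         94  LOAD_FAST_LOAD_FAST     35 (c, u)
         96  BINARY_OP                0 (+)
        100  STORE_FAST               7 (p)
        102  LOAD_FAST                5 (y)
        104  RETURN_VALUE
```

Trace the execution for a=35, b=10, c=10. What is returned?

1225

LOAD_FAST_LOAD_FAST a,a → push 35,35. Stack: [35, 35]
BINARY_OP & → 35 & 35 = 35. Stack: [35]
LOAD_FAST b → push 10. Stack: [35, 10]
BINARY_OP + → 35 + 10 = 45. Stack: [45]
STORE_FAST u → u=45. Stack: []
LOAD_FAST_LOAD_FAST u,c → push 45,10. Stack: [45, 10]
BINARY_OP ^ → 45 ^ 10 = 39. Stack: [39]
STORE_FAST k → k=39. Stack: []
LOAD_FAST_LOAD_FAST k,c → push 39,10. Stack: [39, 10]
COMPARE_OP bool(>) → 39 vs 10 = True. Stack: [True]
POP_JUMP_IF_FALSE → pop True; no jump. Stack: []
LOAD_FAST_LOAD_FAST a,a → push 35,35. Stack: [35, 35]
BINARY_OP * → 35 * 35 = 1225. Stack: [1225]
STORE_FAST y → y=1225. Stack: []
LOAD_FAST_LOAD_FAST a,y → push 35,1225. Stack: [35, 1225]
BINARY_OP // → 35 // 1225 = 0. Stack: [0]
LOAD_FAST a → push 35. Stack: [0, 35]
BINARY_OP * → 0 * 35 = 0. Stack: [0]
STORE_FAST t → t=0. Stack: []
LOAD_FAST b → push 10. Stack: [10]
LOAD_CONST → push 10. Stack: [10, 10]
BINARY_OP // → 10 // 10 = 1. Stack: [1]
LOAD_CONST → push 5. Stack: [1, 5]
BINARY_OP + → 1 + 5 = 6. Stack: [6]
STORE_FAST p → p=6. Stack: []
LOAD_FAST y → push 1225. Stack: [1225]
RETURN_VALUE → return 1225.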